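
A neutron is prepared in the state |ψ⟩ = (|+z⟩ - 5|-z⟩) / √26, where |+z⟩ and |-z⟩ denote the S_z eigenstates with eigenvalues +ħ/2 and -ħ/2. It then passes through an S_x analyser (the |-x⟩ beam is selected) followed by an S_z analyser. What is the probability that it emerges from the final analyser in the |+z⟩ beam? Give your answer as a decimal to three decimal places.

First analyser (S_x): P(|-x⟩) = |⟨-x|ψ⟩|² = 36/52.
After stage 1 the state is |-x⟩; P(|+z⟩) = |⟨+z|-x⟩|² = 1/2.
Joint probability = 36/52 × 1/2 = 0.346.

0.346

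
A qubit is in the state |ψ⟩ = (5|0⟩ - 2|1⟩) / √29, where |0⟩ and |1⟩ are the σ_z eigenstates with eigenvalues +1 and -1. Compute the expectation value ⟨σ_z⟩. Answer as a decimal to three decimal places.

⟨σ_z⟩ = |a|² - |b|² divided by |a|²+|b|², with a, b the |0⟩, |1⟩ amplitudes.
= (25 - 4)/29 = 21/29.

0.724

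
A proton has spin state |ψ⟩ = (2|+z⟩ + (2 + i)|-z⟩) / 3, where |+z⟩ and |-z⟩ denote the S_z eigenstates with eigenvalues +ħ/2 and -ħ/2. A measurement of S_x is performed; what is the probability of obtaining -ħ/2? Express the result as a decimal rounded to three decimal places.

|-x⟩ = (|+z⟩ - |-z⟩)/√2, so ⟨-x|ψ⟩ = (-i) / (√2·3).
P = |-i|² / 18 = 1/18.

0.056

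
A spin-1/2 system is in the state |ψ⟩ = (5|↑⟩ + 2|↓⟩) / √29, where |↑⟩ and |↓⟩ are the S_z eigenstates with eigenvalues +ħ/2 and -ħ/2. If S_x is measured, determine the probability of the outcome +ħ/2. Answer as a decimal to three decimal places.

0.845

|+x⟩ = (|↑⟩ + |↓⟩)/√2, so ⟨+x|ψ⟩ = (7) / (√2·√29).
P = |7|² / 58 = 49/58.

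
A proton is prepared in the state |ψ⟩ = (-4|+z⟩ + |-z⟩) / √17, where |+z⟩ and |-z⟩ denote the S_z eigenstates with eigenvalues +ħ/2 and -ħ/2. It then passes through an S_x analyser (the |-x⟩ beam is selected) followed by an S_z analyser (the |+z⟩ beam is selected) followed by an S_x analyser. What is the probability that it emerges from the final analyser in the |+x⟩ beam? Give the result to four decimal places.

First analyser (S_x): P(|-x⟩) = |⟨-x|ψ⟩|² = 25/34.
After stage 1 the state is |-x⟩; P(|+z⟩) = |⟨+z|-x⟩|² = 1/2.
After stage 2 the state is |+z⟩; P(|+x⟩) = |⟨+x|+z⟩|² = 1/2.
Joint probability = 25/34 × 1/2 × 1/2 = 0.1838.

0.1838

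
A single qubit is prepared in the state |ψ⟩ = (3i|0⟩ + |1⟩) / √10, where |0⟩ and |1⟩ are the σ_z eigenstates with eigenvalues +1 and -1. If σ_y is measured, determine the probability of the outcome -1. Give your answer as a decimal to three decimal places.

|-y⟩ = (|0⟩ - i|1⟩)/√2, so ⟨-y|ψ⟩ = (4i) / (√2·√10).
P = |4i|² / 20 = 16/20.

0.800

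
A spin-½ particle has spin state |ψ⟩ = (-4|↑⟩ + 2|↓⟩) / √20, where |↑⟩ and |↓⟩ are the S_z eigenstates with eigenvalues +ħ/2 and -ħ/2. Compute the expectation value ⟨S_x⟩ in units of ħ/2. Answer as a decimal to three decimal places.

⟨σ_x⟩ = 2 Re(a* b)/(|a|²+|b|²) with a = -4, b = 2.
a* b = -8, so ⟨σ_x⟩ = -16/20.
⟨S_x⟩ = (ħ/2)·⟨σ_x⟩.

-0.800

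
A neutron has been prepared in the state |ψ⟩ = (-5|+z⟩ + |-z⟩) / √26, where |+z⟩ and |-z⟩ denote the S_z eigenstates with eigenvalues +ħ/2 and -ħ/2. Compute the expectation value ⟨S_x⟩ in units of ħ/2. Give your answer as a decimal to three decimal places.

-0.385

⟨σ_x⟩ = 2 Re(a* b)/(|a|²+|b|²) with a = -5, b = 1.
a* b = -5, so ⟨σ_x⟩ = -10/26.
⟨S_x⟩ = (ħ/2)·⟨σ_x⟩.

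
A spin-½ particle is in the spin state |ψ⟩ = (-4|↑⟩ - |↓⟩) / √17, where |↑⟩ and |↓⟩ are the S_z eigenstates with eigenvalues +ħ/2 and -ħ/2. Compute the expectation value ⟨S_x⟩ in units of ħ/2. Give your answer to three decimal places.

⟨σ_x⟩ = 2 Re(a* b)/(|a|²+|b|²) with a = -4, b = -1.
a* b = 4, so ⟨σ_x⟩ = 8/17.
⟨S_x⟩ = (ħ/2)·⟨σ_x⟩.

0.471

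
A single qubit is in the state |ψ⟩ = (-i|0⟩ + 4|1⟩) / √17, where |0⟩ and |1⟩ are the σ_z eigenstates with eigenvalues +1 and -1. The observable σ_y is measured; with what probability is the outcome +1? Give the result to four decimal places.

|+y⟩ = (|0⟩ + i|1⟩)/√2, so ⟨+y|ψ⟩ = (-5i) / (√2·√17).
P = |-5i|² / 34 = 25/34.

0.7353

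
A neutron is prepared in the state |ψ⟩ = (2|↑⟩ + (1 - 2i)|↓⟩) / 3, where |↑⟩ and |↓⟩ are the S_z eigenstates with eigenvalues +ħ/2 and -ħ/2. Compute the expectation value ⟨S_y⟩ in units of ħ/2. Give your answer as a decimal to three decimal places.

-0.889

⟨σ_y⟩ = 2 Im(a* b)/(|a|²+|b|²) with a = 2, b = (1 - 2i).
a* b = (2 - 4i), so ⟨σ_y⟩ = -8/9.
⟨S_y⟩ = (ħ/2)·⟨σ_y⟩.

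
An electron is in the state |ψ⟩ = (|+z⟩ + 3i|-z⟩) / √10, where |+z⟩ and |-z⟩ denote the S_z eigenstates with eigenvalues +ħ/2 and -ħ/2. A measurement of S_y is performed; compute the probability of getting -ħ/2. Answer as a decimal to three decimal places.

|-y⟩ = (|+z⟩ - i|-z⟩)/√2, so ⟨-y|ψ⟩ = (-2) / (√2·√10).
P = |-2|² / 20 = 4/20.

0.200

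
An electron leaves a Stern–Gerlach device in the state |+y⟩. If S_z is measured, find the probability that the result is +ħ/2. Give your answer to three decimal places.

In the S_z basis, |+y⟩ = (|↑⟩ + i|↓⟩)/√2 and |+z⟩ = |↑⟩.
|⟨+z|+y⟩|² = 1/2.

0.500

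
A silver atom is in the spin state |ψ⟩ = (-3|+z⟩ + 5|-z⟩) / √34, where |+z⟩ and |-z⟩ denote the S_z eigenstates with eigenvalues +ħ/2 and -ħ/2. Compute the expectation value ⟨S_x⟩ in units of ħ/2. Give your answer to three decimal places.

-0.882

⟨σ_x⟩ = 2 Re(a* b)/(|a|²+|b|²) with a = -3, b = 5.
a* b = -15, so ⟨σ_x⟩ = -30/34.
⟨S_x⟩ = (ħ/2)·⟨σ_x⟩.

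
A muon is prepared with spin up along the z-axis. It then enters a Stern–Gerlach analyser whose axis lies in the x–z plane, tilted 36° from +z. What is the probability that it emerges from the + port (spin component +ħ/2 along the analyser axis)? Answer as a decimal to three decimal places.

For spin-½, the probability of finding spin-up along an axis at angle θ to the initial spin direction is cos²(θ/2); spin-down is sin²(θ/2).
θ = 36°, so P = cos²(18°) ≈ 0.905.

0.905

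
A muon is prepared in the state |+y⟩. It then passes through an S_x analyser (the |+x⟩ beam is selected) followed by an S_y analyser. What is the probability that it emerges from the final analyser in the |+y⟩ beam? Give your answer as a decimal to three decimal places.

First analyser (S_x): from |+y⟩, P(|+x⟩) = 1/2.
After stage 1 the state is |+x⟩; P(|+y⟩) = |⟨+y|+x⟩|² = 1/2.
Joint probability = 1/2 × 1/2 = 0.250.

0.250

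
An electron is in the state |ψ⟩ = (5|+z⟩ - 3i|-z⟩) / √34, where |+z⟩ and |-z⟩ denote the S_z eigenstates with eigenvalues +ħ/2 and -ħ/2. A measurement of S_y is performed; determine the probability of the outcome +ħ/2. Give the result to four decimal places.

0.0588

|+y⟩ = (|+z⟩ + i|-z⟩)/√2, so ⟨+y|ψ⟩ = (2) / (√2·√34).
P = |2|² / 68 = 4/68.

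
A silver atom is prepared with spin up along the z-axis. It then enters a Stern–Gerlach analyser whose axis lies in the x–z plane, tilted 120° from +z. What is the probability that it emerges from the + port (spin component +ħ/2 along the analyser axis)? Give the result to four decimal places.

0.2500

For spin-½, the probability of finding spin-up along an axis at angle θ to the initial spin direction is cos²(θ/2); spin-down is sin²(θ/2).
θ = 120°, so P = cos²(60°) ≈ 0.2500.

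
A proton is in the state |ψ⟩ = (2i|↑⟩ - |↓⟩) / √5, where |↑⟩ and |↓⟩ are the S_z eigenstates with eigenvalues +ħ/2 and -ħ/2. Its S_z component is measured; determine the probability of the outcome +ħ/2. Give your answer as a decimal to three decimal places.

0.800

The +ħ/2 outcome corresponds to |↑⟩. Its amplitude in |ψ⟩ is 2i/√5.
P = |2i|² / 5 = 4/5.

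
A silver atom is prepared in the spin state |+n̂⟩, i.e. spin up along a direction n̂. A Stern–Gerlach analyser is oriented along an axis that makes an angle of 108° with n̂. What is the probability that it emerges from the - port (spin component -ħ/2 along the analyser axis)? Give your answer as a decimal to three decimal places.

0.655

For spin-½, the probability of finding spin-up along an axis at angle θ to the initial spin direction is cos²(θ/2); spin-down is sin²(θ/2).
θ = 108°, so P = sin²(54°) ≈ 0.655.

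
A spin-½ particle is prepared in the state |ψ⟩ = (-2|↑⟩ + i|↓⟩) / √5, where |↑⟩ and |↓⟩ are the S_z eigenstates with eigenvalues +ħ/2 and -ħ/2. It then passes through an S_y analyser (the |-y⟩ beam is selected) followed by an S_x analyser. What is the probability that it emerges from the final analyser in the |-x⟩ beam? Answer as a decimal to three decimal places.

First analyser (S_y): P(|-y⟩) = |⟨-y|ψ⟩|² = 9/10.
After stage 1 the state is |-y⟩; P(|-x⟩) = |⟨-x|-y⟩|² = 1/2.
Joint probability = 9/10 × 1/2 = 0.450.

0.450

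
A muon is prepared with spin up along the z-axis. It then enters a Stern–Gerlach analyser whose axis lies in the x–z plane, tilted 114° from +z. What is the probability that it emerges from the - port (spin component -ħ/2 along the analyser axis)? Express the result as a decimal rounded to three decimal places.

For spin-½, the probability of finding spin-up along an axis at angle θ to the initial spin direction is cos²(θ/2); spin-down is sin²(θ/2).
θ = 114°, so P = sin²(57°) ≈ 0.703.

0.703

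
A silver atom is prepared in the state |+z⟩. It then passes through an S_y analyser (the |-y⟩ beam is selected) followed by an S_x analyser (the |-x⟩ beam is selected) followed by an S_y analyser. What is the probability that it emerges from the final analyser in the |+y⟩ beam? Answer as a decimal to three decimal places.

First analyser (S_y): from |+z⟩, P(|-y⟩) = 1/2.
After stage 1 the state is |-y⟩; P(|-x⟩) = |⟨-x|-y⟩|² = 1/2.
After stage 2 the state is |-x⟩; P(|+y⟩) = |⟨+y|-x⟩|² = 1/2.
Joint probability = 1/2 × 1/2 × 1/2 = 0.125.

0.125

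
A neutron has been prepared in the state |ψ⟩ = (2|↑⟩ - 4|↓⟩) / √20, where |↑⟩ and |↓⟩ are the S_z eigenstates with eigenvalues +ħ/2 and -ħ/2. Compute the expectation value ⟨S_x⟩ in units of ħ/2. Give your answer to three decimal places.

⟨σ_x⟩ = 2 Re(a* b)/(|a|²+|b|²) with a = 2, b = -4.
a* b = -8, so ⟨σ_x⟩ = -16/20.
⟨S_x⟩ = (ħ/2)·⟨σ_x⟩.

-0.800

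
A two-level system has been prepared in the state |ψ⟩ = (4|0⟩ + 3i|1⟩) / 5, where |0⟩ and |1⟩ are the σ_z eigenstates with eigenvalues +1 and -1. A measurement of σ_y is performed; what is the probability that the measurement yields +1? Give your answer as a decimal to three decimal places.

0.980

|+y⟩ = (|0⟩ + i|1⟩)/√2, so ⟨+y|ψ⟩ = (7) / (√2·5).
P = |7|² / 50 = 49/50.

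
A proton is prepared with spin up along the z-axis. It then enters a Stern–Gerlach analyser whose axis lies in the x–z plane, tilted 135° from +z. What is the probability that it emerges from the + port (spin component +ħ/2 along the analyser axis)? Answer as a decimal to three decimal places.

0.146

For spin-½, the probability of finding spin-up along an axis at angle θ to the initial spin direction is cos²(θ/2); spin-down is sin²(θ/2).
θ = 135°, so P = cos²(67.5°) ≈ 0.146.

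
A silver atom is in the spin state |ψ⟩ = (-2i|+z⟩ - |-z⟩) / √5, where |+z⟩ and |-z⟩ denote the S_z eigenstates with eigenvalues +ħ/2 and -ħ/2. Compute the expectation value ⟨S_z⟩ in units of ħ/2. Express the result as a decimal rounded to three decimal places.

⟨σ_z⟩ = |a|² - |b|² divided by |a|²+|b|², with a, b the |+z⟩, |-z⟩ amplitudes.
= (4 - 1)/5 = 3/5.
⟨S_z⟩ = (ħ/2)·⟨σ_z⟩.

0.600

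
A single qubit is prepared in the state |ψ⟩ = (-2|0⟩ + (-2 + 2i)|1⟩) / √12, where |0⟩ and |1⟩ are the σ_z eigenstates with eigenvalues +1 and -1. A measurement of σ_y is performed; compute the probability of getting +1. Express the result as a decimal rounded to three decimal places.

|+y⟩ = (|0⟩ + i|1⟩)/√2, so ⟨+y|ψ⟩ = (2i) / (√2·√12).
P = |2i|² / 24 = 4/24.

0.167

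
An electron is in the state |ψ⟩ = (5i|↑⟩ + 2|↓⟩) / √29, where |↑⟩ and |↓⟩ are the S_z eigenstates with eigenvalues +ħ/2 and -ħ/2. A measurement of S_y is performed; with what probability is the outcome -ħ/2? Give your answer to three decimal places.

|-y⟩ = (|↑⟩ - i|↓⟩)/√2, so ⟨-y|ψ⟩ = (7i) / (√2·√29).
P = |7i|² / 58 = 49/58.

0.845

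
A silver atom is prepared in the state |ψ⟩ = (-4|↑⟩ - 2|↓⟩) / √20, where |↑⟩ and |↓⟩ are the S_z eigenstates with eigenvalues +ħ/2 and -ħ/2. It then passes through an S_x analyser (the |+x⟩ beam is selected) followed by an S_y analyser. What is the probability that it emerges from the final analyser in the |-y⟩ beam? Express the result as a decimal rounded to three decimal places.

0.450

First analyser (S_x): P(|+x⟩) = |⟨+x|ψ⟩|² = 36/40.
After stage 1 the state is |+x⟩; P(|-y⟩) = |⟨-y|+x⟩|² = 1/2.
Joint probability = 36/40 × 1/2 = 0.450.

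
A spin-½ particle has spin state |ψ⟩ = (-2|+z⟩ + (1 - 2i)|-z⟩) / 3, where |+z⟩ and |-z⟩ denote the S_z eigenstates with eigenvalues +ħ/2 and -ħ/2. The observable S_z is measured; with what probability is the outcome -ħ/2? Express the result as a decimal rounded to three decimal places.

0.556

The -ħ/2 outcome corresponds to |-z⟩. Its amplitude in |ψ⟩ is (1 - 2i)/3.
P = |1 - 2i|² / 9 = 5/9.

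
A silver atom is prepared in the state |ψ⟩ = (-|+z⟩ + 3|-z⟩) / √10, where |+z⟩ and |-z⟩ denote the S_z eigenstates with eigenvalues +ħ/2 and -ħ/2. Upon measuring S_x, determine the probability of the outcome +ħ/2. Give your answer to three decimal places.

0.200

|+x⟩ = (|+z⟩ + |-z⟩)/√2, so ⟨+x|ψ⟩ = (2) / (√2·√10).
P = |2|² / 20 = 4/20.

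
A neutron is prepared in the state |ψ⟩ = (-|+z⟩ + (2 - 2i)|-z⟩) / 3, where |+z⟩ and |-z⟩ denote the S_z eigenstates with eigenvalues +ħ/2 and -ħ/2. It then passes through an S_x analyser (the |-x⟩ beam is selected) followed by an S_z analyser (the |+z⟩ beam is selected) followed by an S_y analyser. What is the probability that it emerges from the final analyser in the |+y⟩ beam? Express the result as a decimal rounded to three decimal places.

0.181

First analyser (S_x): P(|-x⟩) = |⟨-x|ψ⟩|² = 13/18.
After stage 1 the state is |-x⟩; P(|+z⟩) = |⟨+z|-x⟩|² = 1/2.
After stage 2 the state is |+z⟩; P(|+y⟩) = |⟨+y|+z⟩|² = 1/2.
Joint probability = 13/18 × 1/2 × 1/2 = 0.181.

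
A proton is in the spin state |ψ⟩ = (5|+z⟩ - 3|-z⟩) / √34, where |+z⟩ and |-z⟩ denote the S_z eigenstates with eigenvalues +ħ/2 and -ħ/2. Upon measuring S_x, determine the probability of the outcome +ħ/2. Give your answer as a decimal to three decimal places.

0.059

|+x⟩ = (|+z⟩ + |-z⟩)/√2, so ⟨+x|ψ⟩ = (2) / (√2·√34).
P = |2|² / 68 = 4/68.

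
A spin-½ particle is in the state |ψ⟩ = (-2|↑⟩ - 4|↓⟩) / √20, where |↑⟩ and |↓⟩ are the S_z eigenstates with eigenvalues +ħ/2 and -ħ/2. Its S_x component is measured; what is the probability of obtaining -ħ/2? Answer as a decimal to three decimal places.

0.100

|-x⟩ = (|↑⟩ - |↓⟩)/√2, so ⟨-x|ψ⟩ = (2) / (√2·√20).
P = |2|² / 40 = 4/40.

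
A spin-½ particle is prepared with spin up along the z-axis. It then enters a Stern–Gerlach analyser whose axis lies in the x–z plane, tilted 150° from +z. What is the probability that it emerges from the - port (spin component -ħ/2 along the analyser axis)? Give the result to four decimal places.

0.9330

For spin-½, the probability of finding spin-up along an axis at angle θ to the initial spin direction is cos²(θ/2); spin-down is sin²(θ/2).
θ = 150°, so P = sin²(75°) ≈ 0.9330.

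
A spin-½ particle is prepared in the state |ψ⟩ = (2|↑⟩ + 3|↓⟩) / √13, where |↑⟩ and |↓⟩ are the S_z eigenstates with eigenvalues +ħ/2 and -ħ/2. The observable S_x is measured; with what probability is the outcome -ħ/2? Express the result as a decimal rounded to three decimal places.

0.038

|-x⟩ = (|↑⟩ - |↓⟩)/√2, so ⟨-x|ψ⟩ = (-1) / (√2·√13).
P = |-1|² / 26 = 1/26.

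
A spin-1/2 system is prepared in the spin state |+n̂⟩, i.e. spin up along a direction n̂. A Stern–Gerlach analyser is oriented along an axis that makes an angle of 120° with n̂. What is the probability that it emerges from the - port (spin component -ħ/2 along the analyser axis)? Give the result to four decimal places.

For spin-½, the probability of finding spin-up along an axis at angle θ to the initial spin direction is cos²(θ/2); spin-down is sin²(θ/2).
θ = 120°, so P = sin²(60°) ≈ 0.7500.

0.7500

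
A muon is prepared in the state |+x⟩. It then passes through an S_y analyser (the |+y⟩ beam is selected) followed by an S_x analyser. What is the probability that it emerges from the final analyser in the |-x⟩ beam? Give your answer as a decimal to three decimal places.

0.250

First analyser (S_y): from |+x⟩, P(|+y⟩) = 1/2.
After stage 1 the state is |+y⟩; P(|-x⟩) = |⟨-x|+y⟩|² = 1/2.
Joint probability = 1/2 × 1/2 = 0.250.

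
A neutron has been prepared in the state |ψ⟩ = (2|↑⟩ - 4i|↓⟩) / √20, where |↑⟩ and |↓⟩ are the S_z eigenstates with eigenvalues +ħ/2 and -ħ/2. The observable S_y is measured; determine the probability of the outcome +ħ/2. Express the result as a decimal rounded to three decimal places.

0.100

|+y⟩ = (|↑⟩ + i|↓⟩)/√2, so ⟨+y|ψ⟩ = (-2) / (√2·√20).
P = |-2|² / 40 = 4/40.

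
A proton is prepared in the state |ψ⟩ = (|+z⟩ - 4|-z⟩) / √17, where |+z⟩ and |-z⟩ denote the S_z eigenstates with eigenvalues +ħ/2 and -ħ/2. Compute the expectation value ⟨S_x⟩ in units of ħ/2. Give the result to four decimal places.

⟨σ_x⟩ = 2 Re(a* b)/(|a|²+|b|²) with a = 1, b = -4.
a* b = -4, so ⟨σ_x⟩ = -8/17.
⟨S_x⟩ = (ħ/2)·⟨σ_x⟩.

-0.4706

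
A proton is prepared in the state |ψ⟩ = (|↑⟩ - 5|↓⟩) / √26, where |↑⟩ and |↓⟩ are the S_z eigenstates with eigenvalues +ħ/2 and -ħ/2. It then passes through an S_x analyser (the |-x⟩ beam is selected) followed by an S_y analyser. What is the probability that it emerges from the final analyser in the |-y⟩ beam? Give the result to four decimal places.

First analyser (S_x): P(|-x⟩) = |⟨-x|ψ⟩|² = 36/52.
After stage 1 the state is |-x⟩; P(|-y⟩) = |⟨-y|-x⟩|² = 1/2.
Joint probability = 36/52 × 1/2 = 0.3462.

0.3462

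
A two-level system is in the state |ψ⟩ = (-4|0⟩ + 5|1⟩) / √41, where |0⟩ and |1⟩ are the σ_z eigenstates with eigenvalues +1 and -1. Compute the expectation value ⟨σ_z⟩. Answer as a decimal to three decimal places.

-0.220

⟨σ_z⟩ = |a|² - |b|² divided by |a|²+|b|², with a, b the |0⟩, |1⟩ amplitudes.
= (16 - 25)/41 = -9/41.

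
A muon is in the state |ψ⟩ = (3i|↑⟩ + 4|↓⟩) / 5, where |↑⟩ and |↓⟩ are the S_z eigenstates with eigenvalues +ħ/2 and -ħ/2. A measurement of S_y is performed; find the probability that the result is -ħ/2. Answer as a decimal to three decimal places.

|-y⟩ = (|↑⟩ - i|↓⟩)/√2, so ⟨-y|ψ⟩ = (7i) / (√2·5).
P = |7i|² / 50 = 49/50.

0.980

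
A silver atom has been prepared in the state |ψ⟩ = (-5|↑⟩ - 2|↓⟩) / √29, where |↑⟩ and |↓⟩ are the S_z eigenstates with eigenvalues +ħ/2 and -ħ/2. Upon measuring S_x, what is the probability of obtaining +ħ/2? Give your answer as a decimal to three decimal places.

|+x⟩ = (|↑⟩ + |↓⟩)/√2, so ⟨+x|ψ⟩ = (-7) / (√2·√29).
P = |-7|² / 58 = 49/58.

0.845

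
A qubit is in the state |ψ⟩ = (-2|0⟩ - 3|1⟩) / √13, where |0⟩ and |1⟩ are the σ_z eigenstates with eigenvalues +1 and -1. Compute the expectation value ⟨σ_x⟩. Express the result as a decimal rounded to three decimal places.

⟨σ_x⟩ = 2 Re(a* b)/(|a|²+|b|²) with a = -2, b = -3.
a* b = 6, so ⟨σ_x⟩ = 12/13.

0.923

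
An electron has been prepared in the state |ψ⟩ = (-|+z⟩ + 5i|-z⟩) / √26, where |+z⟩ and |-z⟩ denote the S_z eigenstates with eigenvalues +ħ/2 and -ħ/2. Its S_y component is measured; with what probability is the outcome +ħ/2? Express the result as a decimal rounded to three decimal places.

0.308

|+y⟩ = (|+z⟩ + i|-z⟩)/√2, so ⟨+y|ψ⟩ = (4) / (√2·√26).
P = |4|² / 52 = 16/52.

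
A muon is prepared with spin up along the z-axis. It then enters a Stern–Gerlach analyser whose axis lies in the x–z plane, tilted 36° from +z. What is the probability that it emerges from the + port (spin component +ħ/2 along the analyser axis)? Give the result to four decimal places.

For spin-½, the probability of finding spin-up along an axis at angle θ to the initial spin direction is cos²(θ/2); spin-down is sin²(θ/2).
θ = 36°, so P = cos²(18°) ≈ 0.9045.

0.9045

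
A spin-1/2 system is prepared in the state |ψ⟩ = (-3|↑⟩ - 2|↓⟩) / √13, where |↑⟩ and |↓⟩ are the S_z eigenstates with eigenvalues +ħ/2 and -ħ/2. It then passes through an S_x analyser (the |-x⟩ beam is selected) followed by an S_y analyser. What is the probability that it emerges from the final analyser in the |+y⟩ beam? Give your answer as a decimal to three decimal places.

0.019

First analyser (S_x): P(|-x⟩) = |⟨-x|ψ⟩|² = 1/26.
After stage 1 the state is |-x⟩; P(|+y⟩) = |⟨+y|-x⟩|² = 1/2.
Joint probability = 1/26 × 1/2 = 0.019.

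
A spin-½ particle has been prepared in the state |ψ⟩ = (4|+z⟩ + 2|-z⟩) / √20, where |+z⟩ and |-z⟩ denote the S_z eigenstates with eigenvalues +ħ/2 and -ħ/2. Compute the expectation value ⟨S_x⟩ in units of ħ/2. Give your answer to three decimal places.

0.800

⟨σ_x⟩ = 2 Re(a* b)/(|a|²+|b|²) with a = 4, b = 2.
a* b = 8, so ⟨σ_x⟩ = 16/20.
⟨S_x⟩ = (ħ/2)·⟨σ_x⟩.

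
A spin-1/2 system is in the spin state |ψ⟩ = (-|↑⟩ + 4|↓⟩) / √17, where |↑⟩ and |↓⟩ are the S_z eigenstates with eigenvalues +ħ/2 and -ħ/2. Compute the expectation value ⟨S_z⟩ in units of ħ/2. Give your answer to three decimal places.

-0.882

⟨σ_z⟩ = |a|² - |b|² divided by |a|²+|b|², with a, b the |↑⟩, |↓⟩ amplitudes.
= (1 - 16)/17 = -15/17.
⟨S_z⟩ = (ħ/2)·⟨σ_z⟩.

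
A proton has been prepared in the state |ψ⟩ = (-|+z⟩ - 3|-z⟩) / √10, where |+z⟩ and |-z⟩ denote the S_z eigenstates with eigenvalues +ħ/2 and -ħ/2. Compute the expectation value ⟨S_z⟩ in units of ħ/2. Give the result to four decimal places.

-0.8000

⟨σ_z⟩ = |a|² - |b|² divided by |a|²+|b|², with a, b the |+z⟩, |-z⟩ amplitudes.
= (1 - 9)/10 = -8/10.
⟨S_z⟩ = (ħ/2)·⟨σ_z⟩.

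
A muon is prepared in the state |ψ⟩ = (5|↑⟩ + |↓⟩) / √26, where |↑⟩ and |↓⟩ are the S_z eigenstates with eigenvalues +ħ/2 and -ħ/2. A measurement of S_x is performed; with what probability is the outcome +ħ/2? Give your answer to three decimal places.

0.692

|+x⟩ = (|↑⟩ + |↓⟩)/√2, so ⟨+x|ψ⟩ = (6) / (√2·√26).
P = |6|² / 52 = 36/52.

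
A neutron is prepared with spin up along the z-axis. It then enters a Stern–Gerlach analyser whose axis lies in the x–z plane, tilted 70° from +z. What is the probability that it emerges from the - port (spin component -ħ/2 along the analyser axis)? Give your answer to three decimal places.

0.329

For spin-½, the probability of finding spin-up along an axis at angle θ to the initial spin direction is cos²(θ/2); spin-down is sin²(θ/2).
θ = 70°, so P = sin²(35°) ≈ 0.329.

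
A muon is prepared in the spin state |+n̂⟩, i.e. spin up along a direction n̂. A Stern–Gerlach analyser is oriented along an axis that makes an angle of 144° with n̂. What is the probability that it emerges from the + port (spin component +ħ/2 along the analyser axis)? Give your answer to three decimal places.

0.095

For spin-½, the probability of finding spin-up along an axis at angle θ to the initial spin direction is cos²(θ/2); spin-down is sin²(θ/2).
θ = 144°, so P = cos²(72°) ≈ 0.095.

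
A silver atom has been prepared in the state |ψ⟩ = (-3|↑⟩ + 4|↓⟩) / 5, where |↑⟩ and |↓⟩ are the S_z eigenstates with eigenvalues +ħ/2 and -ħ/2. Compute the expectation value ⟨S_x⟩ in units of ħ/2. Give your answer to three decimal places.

-0.960

⟨σ_x⟩ = 2 Re(a* b)/(|a|²+|b|²) with a = -3, b = 4.
a* b = -12, so ⟨σ_x⟩ = -24/25.
⟨S_x⟩ = (ħ/2)·⟨σ_x⟩.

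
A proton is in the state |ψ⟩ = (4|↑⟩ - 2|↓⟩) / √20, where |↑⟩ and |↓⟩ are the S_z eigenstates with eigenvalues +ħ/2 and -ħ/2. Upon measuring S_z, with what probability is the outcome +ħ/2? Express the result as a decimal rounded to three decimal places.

The +ħ/2 outcome corresponds to |↑⟩. Its amplitude in |ψ⟩ is 4/√20.
P = |4|² / 20 = 16/20.

0.800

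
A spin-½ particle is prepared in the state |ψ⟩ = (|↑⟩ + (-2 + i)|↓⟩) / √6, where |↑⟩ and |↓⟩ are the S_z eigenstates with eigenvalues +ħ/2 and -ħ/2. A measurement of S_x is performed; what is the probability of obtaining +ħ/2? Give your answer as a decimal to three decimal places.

|+x⟩ = (|↑⟩ + |↓⟩)/√2, so ⟨+x|ψ⟩ = (-1 + i) / (√2·√6).
P = |-1 + i|² / 12 = 2/12.

0.167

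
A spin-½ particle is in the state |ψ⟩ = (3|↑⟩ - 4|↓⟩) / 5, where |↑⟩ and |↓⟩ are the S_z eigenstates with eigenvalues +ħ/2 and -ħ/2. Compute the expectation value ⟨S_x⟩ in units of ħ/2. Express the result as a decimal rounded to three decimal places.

⟨σ_x⟩ = 2 Re(a* b)/(|a|²+|b|²) with a = 3, b = -4.
a* b = -12, so ⟨σ_x⟩ = -24/25.
⟨S_x⟩ = (ħ/2)·⟨σ_x⟩.

-0.960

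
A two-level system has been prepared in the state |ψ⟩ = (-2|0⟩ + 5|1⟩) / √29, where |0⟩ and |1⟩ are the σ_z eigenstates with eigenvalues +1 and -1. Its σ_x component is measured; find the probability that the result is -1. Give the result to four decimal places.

0.8448

|-x⟩ = (|0⟩ - |1⟩)/√2, so ⟨-x|ψ⟩ = (-7) / (√2·√29).
P = |-7|² / 58 = 49/58.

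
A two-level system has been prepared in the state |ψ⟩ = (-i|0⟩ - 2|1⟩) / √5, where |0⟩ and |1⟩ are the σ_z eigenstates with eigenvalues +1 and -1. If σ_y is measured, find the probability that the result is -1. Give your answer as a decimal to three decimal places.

|-y⟩ = (|0⟩ - i|1⟩)/√2, so ⟨-y|ψ⟩ = (-3i) / (√2·√5).
P = |-3i|² / 10 = 9/10.

0.900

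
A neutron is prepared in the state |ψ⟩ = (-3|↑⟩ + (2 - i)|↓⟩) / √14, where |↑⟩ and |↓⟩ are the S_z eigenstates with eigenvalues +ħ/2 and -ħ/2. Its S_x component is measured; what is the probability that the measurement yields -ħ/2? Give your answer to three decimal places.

|-x⟩ = (|↑⟩ - |↓⟩)/√2, so ⟨-x|ψ⟩ = (-5 + i) / (√2·√14).
P = |-5 + i|² / 28 = 26/28.

0.929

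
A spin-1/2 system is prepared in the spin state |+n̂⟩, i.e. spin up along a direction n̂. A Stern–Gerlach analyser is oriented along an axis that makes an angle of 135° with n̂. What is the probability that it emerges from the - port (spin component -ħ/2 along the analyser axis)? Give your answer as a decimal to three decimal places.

For spin-½, the probability of finding spin-up along an axis at angle θ to the initial spin direction is cos²(θ/2); spin-down is sin²(θ/2).
θ = 135°, so P = sin²(67.5°) ≈ 0.854.

0.854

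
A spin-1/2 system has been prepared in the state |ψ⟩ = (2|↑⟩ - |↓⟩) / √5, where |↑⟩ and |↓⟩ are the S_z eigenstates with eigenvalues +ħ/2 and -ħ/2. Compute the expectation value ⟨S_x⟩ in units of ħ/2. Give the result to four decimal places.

⟨σ_x⟩ = 2 Re(a* b)/(|a|²+|b|²) with a = 2, b = -1.
a* b = -2, so ⟨σ_x⟩ = -4/5.
⟨S_x⟩ = (ħ/2)·⟨σ_x⟩.

-0.8000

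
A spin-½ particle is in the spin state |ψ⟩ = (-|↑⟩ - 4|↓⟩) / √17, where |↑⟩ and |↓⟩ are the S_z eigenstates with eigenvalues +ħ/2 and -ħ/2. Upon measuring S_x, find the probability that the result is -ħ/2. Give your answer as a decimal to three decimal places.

|-x⟩ = (|↑⟩ - |↓⟩)/√2, so ⟨-x|ψ⟩ = (3) / (√2·√17).
P = |3|² / 34 = 9/34.

0.265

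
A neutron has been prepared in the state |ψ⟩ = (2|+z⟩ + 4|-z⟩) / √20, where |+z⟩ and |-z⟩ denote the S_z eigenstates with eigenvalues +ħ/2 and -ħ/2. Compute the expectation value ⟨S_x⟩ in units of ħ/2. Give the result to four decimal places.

⟨σ_x⟩ = 2 Re(a* b)/(|a|²+|b|²) with a = 2, b = 4.
a* b = 8, so ⟨σ_x⟩ = 16/20.
⟨S_x⟩ = (ħ/2)·⟨σ_x⟩.

0.8000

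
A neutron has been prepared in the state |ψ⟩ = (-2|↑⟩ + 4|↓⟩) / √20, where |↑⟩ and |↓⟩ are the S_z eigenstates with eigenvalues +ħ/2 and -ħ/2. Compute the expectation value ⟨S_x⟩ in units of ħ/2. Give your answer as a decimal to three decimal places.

-0.800

⟨σ_x⟩ = 2 Re(a* b)/(|a|²+|b|²) with a = -2, b = 4.
a* b = -8, so ⟨σ_x⟩ = -16/20.
⟨S_x⟩ = (ħ/2)·⟨σ_x⟩.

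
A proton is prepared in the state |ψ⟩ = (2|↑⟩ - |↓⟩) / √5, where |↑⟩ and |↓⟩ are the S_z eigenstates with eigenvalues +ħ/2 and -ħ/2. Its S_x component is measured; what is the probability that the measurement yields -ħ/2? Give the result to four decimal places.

0.9000

|-x⟩ = (|↑⟩ - |↓⟩)/√2, so ⟨-x|ψ⟩ = (3) / (√2·√5).
P = |3|² / 10 = 9/10.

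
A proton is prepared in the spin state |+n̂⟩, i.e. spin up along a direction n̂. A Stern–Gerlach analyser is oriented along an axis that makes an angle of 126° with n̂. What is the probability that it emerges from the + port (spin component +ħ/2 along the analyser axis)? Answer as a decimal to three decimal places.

0.206

For spin-½, the probability of finding spin-up along an axis at angle θ to the initial spin direction is cos²(θ/2); spin-down is sin²(θ/2).
θ = 126°, so P = cos²(63°) ≈ 0.206.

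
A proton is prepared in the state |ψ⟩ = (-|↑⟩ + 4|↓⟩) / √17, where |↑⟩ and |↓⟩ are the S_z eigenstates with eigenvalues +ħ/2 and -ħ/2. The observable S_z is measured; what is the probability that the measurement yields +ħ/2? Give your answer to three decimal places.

0.059

The +ħ/2 outcome corresponds to |↑⟩. Its amplitude in |ψ⟩ is -1/√17.
P = |-1|² / 17 = 1/17.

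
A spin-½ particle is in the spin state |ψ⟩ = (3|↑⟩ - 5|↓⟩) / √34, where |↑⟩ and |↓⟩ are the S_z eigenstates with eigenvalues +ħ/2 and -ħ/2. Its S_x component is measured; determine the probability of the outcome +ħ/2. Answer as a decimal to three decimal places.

|+x⟩ = (|↑⟩ + |↓⟩)/√2, so ⟨+x|ψ⟩ = (-2) / (√2·√34).
P = |-2|² / 68 = 4/68.

0.059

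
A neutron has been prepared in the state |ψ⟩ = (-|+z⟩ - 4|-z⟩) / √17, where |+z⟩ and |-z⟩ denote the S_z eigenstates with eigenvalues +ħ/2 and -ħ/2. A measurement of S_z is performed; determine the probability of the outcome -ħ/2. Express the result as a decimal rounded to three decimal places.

The -ħ/2 outcome corresponds to |-z⟩. Its amplitude in |ψ⟩ is -4/√17.
P = |-4|² / 17 = 16/17.

0.941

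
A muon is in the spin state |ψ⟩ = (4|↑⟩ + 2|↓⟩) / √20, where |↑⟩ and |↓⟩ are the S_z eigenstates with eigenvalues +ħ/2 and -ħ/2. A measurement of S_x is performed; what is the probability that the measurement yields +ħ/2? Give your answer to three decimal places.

0.900

|+x⟩ = (|↑⟩ + |↓⟩)/√2, so ⟨+x|ψ⟩ = (6) / (√2·√20).
P = |6|² / 40 = 36/40.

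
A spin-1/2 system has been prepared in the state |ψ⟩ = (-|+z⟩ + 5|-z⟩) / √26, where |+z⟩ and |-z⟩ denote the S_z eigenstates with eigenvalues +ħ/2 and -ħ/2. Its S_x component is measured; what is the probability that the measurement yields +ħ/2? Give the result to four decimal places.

|+x⟩ = (|+z⟩ + |-z⟩)/√2, so ⟨+x|ψ⟩ = (4) / (√2·√26).
P = |4|² / 52 = 16/52.

0.3077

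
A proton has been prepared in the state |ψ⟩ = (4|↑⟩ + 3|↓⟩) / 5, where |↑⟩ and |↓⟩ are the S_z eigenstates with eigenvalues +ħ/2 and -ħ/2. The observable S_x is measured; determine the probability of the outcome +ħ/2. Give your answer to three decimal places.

0.980

|+x⟩ = (|↑⟩ + |↓⟩)/√2, so ⟨+x|ψ⟩ = (7) / (√2·5).
P = |7|² / 50 = 49/50.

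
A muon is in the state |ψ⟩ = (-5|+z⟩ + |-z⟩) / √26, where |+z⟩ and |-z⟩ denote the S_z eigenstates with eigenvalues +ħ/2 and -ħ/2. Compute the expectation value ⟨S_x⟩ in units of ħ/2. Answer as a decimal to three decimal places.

⟨σ_x⟩ = 2 Re(a* b)/(|a|²+|b|²) with a = -5, b = 1.
a* b = -5, so ⟨σ_x⟩ = -10/26.
⟨S_x⟩ = (ħ/2)·⟨σ_x⟩.

-0.385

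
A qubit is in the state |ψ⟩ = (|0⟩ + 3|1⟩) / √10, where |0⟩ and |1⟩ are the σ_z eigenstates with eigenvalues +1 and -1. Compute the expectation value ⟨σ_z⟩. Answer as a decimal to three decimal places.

⟨σ_z⟩ = |a|² - |b|² divided by |a|²+|b|², with a, b the |0⟩, |1⟩ amplitudes.
= (1 - 9)/10 = -8/10.

-0.800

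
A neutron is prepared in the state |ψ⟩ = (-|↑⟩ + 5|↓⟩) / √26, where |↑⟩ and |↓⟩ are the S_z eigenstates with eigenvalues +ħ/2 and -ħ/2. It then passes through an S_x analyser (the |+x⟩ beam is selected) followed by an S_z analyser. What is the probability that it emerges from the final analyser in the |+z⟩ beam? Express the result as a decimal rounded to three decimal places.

First analyser (S_x): P(|+x⟩) = |⟨+x|ψ⟩|² = 16/52.
After stage 1 the state is |+x⟩; P(|+z⟩) = |⟨+z|+x⟩|² = 1/2.
Joint probability = 16/52 × 1/2 = 0.154.

0.154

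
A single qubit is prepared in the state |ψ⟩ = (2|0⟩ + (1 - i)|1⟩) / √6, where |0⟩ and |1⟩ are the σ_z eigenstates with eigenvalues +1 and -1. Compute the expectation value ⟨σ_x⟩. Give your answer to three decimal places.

⟨σ_x⟩ = 2 Re(a* b)/(|a|²+|b|²) with a = 2, b = (1 - i).
a* b = (2 - 2i), so ⟨σ_x⟩ = 4/6.

0.667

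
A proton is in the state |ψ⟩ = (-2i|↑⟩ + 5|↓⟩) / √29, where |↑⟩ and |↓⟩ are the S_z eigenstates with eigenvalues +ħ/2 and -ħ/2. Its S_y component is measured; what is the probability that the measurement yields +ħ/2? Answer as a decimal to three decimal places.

0.845

|+y⟩ = (|↑⟩ + i|↓⟩)/√2, so ⟨+y|ψ⟩ = (-7i) / (√2·√29).
P = |-7i|² / 58 = 49/58.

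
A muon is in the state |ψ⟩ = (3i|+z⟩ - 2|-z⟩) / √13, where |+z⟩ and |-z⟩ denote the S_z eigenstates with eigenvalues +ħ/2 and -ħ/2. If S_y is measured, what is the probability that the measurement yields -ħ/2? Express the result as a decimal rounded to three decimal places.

|-y⟩ = (|+z⟩ - i|-z⟩)/√2, so ⟨-y|ψ⟩ = (i) / (√2·√13).
P = |i|² / 26 = 1/26.

0.038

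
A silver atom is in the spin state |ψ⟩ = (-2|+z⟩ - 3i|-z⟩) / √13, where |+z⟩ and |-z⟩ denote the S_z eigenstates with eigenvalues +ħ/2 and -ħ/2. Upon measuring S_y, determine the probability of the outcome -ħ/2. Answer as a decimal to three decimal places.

0.038

|-y⟩ = (|+z⟩ - i|-z⟩)/√2, so ⟨-y|ψ⟩ = (1) / (√2·√13).
P = |1|² / 26 = 1/26.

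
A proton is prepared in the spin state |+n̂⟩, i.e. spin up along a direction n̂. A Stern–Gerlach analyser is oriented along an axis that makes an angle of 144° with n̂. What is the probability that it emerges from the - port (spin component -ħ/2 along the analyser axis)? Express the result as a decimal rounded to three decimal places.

0.905

For spin-½, the probability of finding spin-up along an axis at angle θ to the initial spin direction is cos²(θ/2); spin-down is sin²(θ/2).
θ = 144°, so P = sin²(72°) ≈ 0.905.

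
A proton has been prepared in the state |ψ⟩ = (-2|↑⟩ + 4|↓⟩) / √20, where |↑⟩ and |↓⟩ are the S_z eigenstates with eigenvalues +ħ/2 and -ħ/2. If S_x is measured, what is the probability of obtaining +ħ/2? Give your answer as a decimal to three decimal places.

|+x⟩ = (|↑⟩ + |↓⟩)/√2, so ⟨+x|ψ⟩ = (2) / (√2·√20).
P = |2|² / 40 = 4/40.

0.100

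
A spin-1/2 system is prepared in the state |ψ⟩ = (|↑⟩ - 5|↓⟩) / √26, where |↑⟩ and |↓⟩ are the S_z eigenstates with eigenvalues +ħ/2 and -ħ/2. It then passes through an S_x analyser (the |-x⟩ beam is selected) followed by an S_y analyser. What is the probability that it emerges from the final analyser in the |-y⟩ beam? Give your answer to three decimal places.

First analyser (S_x): P(|-x⟩) = |⟨-x|ψ⟩|² = 36/52.
After stage 1 the state is |-x⟩; P(|-y⟩) = |⟨-y|-x⟩|² = 1/2.
Joint probability = 36/52 × 1/2 = 0.346.

0.346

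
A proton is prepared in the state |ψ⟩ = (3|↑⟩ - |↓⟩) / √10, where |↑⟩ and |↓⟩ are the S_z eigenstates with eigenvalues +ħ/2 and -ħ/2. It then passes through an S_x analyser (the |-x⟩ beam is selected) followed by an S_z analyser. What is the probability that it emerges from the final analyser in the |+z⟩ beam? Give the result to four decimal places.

0.4000

First analyser (S_x): P(|-x⟩) = |⟨-x|ψ⟩|² = 16/20.
After stage 1 the state is |-x⟩; P(|+z⟩) = |⟨+z|-x⟩|² = 1/2.
Joint probability = 16/20 × 1/2 = 0.4000.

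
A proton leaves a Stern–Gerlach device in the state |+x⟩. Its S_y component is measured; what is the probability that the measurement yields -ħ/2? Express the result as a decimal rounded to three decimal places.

0.500

In the S_z basis, |+x⟩ = (|↑⟩ + |↓⟩)/√2 and |-y⟩ = (|↑⟩ - i|↓⟩)/√2.
|⟨-y|+x⟩|² = 1/2.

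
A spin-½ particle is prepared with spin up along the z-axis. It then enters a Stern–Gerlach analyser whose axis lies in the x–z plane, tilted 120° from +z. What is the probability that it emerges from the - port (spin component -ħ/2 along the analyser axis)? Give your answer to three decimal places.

For spin-½, the probability of finding spin-up along an axis at angle θ to the initial spin direction is cos²(θ/2); spin-down is sin²(θ/2).
θ = 120°, so P = sin²(60°) ≈ 0.750.

0.750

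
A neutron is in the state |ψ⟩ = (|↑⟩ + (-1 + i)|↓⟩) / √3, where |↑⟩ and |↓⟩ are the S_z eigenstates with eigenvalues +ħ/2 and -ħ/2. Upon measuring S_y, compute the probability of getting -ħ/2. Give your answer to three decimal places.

0.167

|-y⟩ = (|↑⟩ - i|↓⟩)/√2, so ⟨-y|ψ⟩ = (-i) / (√2·√3).
P = |-i|² / 6 = 1/6.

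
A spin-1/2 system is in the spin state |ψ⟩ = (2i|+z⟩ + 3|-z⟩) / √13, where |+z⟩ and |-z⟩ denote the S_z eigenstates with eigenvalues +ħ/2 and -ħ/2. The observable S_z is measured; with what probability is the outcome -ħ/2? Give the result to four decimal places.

0.6923

The -ħ/2 outcome corresponds to |-z⟩. Its amplitude in |ψ⟩ is 3/√13.
P = |3|² / 13 = 9/13.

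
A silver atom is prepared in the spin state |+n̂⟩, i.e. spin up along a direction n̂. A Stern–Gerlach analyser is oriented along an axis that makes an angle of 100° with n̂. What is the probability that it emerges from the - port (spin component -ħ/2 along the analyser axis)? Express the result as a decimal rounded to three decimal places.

For spin-½, the probability of finding spin-up along an axis at angle θ to the initial spin direction is cos²(θ/2); spin-down is sin²(θ/2).
θ = 100°, so P = sin²(50°) ≈ 0.587.

0.587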